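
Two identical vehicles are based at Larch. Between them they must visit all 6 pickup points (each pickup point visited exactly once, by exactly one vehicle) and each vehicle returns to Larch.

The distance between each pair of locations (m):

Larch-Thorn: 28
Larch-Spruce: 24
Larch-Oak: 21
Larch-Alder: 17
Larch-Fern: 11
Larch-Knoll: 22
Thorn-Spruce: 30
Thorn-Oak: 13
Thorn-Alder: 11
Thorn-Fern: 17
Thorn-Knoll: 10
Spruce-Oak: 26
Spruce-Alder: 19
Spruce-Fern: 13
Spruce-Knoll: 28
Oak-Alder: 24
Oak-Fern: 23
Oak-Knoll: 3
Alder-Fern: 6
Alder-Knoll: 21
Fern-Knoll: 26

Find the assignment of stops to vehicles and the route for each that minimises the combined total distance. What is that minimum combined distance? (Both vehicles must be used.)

110 m — the smallest possible combined total.

There are 2^5 − 1 = 31 ways to divide the 6 stops into two non-empty groups. For each, the best each vehicle can do is its own shortest tour through its group:
  {Thorn} + {Spruce, Oak, Alder, Fern, Knoll}: 56 + 87 = 143
  {Spruce} + {Thorn, Oak, Alder, Fern, Knoll}: 48 + 62 = 110
  {Thorn, Spruce} + {Oak, Alder, Fern, Knoll}: 82 + 62 = 144
  {Oak} + {Thorn, Spruce, Alder, Fern, Knoll}: 42 + 86 = 128
  {Thorn, Oak} + {Spruce, Alder, Fern, Knoll}: 62 + 86 = 148
  {Spruce, Oak} + {Thorn, Alder, Fern, Knoll}: 71 + 60 = 131
  … (31 splits in total)
Best: vehicle 1 Larch → Spruce → Larch = 48; vehicle 2 Larch → Oak → Knoll → Thorn → Alder → Fern → Larch = 62; combined 110.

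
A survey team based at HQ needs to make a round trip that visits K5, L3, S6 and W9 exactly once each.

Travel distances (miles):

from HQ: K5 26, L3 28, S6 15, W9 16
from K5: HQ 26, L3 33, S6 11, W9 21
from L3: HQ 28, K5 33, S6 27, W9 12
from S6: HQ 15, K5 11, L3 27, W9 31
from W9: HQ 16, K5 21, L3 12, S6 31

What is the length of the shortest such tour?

HQ → K5 → L3 → S6 → W9 → HQ: 26+33+27+31+16 = 133
HQ → K5 → L3 → W9 → S6 → HQ: 26+33+12+31+15 = 117
HQ → K5 → S6 → L3 → W9 → HQ: 26+11+27+12+16 = 92
HQ → K5 → S6 → W9 → L3 → HQ: 26+11+31+12+28 = 108
HQ → K5 → W9 → L3 → S6 → HQ: 26+21+12+27+15 = 101
HQ → K5 → W9 → S6 → L3 → HQ: 26+21+31+27+28 = 133
HQ → L3 → K5 → S6 → W9 → HQ: 28+33+11+31+16 = 119
HQ → L3 → K5 → W9 → S6 → HQ: 28+33+21+31+15 = 128
HQ → L3 → S6 → K5 → W9 → HQ: 28+27+11+21+16 = 103
HQ → L3 → W9 → K5 → S6 → HQ: 28+12+21+11+15 = 87
HQ → S6 → K5 → L3 → W9 → HQ: 15+11+33+12+16 = 87
HQ → S6 → L3 → K5 → W9 → HQ: 15+27+33+21+16 = 112
The minimum is 87.
One optimal route: HQ → L3 → W9 → K5 → S6 → HQ (or its reverse).

Minimum total distance: 87 miles.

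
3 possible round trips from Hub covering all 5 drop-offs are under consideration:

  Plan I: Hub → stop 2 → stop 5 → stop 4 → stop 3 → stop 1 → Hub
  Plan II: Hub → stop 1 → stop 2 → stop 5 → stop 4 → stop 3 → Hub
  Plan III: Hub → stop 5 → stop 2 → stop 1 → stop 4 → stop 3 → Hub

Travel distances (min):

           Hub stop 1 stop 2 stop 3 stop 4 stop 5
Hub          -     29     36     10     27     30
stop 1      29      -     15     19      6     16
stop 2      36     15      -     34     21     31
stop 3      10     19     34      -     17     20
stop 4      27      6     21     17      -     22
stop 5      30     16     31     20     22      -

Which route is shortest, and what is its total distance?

Plan I: 36 + 31 + 22 + 17 + 19 + 29 = 154
Plan II: 29 + 15 + 31 + 22 + 17 + 10 = 124
Plan III: 30 + 31 + 15 + 6 + 17 + 10 = 109

Shortest is Plan III, total 109 min.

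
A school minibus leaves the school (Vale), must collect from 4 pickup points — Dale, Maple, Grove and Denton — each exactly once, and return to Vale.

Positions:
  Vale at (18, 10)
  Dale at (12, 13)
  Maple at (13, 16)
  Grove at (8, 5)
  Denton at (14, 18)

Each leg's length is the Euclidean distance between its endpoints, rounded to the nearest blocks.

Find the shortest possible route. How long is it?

Shortest round trip = 34 blocks.

With 4 stops there are 4!/2 = 12 distinct round trips (a route and its reverse cost the same).
Vale→Dale→Maple→Grove→Denton→Vale: 7+3+12+14+9 = 45
Vale→Dale→Maple→Denton→Grove→Vale: 7+3+2+14+11 = 37
Vale→Dale→Grove→Maple→Denton→Vale: 7+9+12+2+9 = 39
Vale→Dale→Grove→Denton→Maple→Vale: 7+9+14+2+8 = 40
Vale→Dale→Denton→Maple→Grove→Vale: 7+5+2+12+11 = 37
Vale→Dale→Denton→Grove→Maple→Vale: 7+5+14+12+8 = 46
Vale→Maple→Dale→Grove→Denton→Vale: 8+3+9+14+9 = 43
Vale→Maple→Dale→Denton→Grove→Vale: 8+3+5+14+11 = 41
Vale→Maple→Grove→Dale→Denton→Vale: 8+12+9+5+9 = 43
Vale→Maple→Denton→Dale→Grove→Vale: 8+2+5+9+11 = 35
Vale→Grove→Dale→Maple→Denton→Vale: 11+9+3+2+9 = 34
Vale→Grove→Maple→Dale→Denton→Vale: 11+12+3+5+9 = 40
The minimum is 34.
One optimal route: Vale → Grove → Dale → Maple → Denton → Vale (or its reverse).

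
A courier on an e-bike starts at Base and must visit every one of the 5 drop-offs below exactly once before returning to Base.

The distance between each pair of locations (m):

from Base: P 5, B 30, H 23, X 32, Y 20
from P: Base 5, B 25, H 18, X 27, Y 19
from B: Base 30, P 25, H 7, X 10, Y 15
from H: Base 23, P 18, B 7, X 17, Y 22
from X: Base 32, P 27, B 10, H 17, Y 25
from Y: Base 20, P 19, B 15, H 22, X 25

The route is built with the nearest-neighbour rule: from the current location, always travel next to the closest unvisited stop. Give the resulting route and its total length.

At Base the remaining stops are P 5, Y 20, H 23, B 30, X 32; go to P.
At P the remaining stops are H 18, Y 19, B 25, X 27; go to H.
At H the remaining stops are B 7, X 17, Y 22; go to B.
At B the remaining stops are X 10, Y 15; go to X.
At X the remaining stops are Y 25; go to Y.
Return Y→Base: 20.
Total = 5 + 18 + 7 + 10 + 25 + 20 = 85.

Nearest-neighbour total = 85 m; route Base → P → H → B → X → Y → Base.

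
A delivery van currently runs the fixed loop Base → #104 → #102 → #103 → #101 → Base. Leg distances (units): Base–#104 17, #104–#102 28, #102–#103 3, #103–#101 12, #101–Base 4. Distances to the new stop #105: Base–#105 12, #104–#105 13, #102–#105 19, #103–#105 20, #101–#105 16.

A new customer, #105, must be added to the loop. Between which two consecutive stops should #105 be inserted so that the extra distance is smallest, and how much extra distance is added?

Insertion cost between consecutive stops i–j is d(i,#105) + d(#105,j) − d(i,j):
  between Base and #104: 12 + 13 − 17 = 8
  between #104 and #102: 13 + 19 − 28 = 4
  between #102 and #103: 19 + 20 − 3 = 36
  between #103 and #101: 20 + 16 − 12 = 24
  between #101 and Base: 16 + 12 − 4 = 24
Cheapest insertion is between #104 and #102, adding 4.
New total = 64 + 4 = 68.

Minimum extra distance: 4, inserting #105 between #104 and #102.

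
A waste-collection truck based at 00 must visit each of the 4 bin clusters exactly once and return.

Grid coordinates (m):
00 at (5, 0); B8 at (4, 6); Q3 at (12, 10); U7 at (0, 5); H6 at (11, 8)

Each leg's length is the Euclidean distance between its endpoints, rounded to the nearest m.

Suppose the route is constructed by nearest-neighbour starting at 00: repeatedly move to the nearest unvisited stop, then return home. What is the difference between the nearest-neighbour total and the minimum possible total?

3 m longer than the optimal tour.

From 00: B8=6, U7=7, H6=10, Q3=12 → choose B8 (6).
From B8: U7=4, H6=7, Q3=9 → choose U7 (4).
From U7: H6=11, Q3=13 → choose H6 (11).
From H6: Q3=2 → choose Q3 (2).
NN route 00 → B8 → U7 → H6 → Q3 → 00 costs 35.
Optimal: 00 → Q3 → H6 → B8 → U7 → 00 costs 32 (by enumerating all 12 distinct tours).
Excess = 35 − 32 = 3.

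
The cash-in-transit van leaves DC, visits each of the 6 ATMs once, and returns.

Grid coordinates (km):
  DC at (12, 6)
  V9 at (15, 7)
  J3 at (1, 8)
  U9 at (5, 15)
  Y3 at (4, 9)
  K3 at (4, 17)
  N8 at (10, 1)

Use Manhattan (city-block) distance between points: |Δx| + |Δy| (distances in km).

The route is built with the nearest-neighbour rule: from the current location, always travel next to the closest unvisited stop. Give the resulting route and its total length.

66 km along DC → V9 → N8 → Y3 → J3 → U9 → K3 → DC.

DC → [V9:4 / N8:7 / Y3:11 / J3:13 / U9:16 / K3:19] → V9 (4)
V9 → [N8:11 / Y3:13 / J3:15 / U9:18 / K3:21] → N8 (11)
N8 → [Y3:14 / J3:16 / U9:19 / K3:22] → Y3 (14)
Y3 → [J3:4 / U9:7 / K3:8] → J3 (4)
J3 → [U9:11 / K3:12] → U9 (11)
U9 → [K3:3] → K3 (3)
Return K3→DC: 19.
Total = 4 + 11 + 14 + 4 + 11 + 3 + 19 = 66.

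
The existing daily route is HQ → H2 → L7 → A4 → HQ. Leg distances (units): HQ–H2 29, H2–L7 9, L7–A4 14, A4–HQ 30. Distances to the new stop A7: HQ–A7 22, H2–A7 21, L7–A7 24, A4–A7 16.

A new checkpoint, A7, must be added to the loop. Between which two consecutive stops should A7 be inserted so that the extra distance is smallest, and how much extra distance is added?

Insertion cost between consecutive stops i–j is d(i,A7) + d(A7,j) − d(i,j):
  between HQ and H2: 22 + 21 − 29 = 14
  between H2 and L7: 21 + 24 − 9 = 36
  between L7 and A4: 24 + 16 − 14 = 26
  between A4 and HQ: 16 + 22 − 30 = 8
Cheapest insertion is between A4 and HQ, adding 8.
New total = 82 + 8 = 90.

Minimum extra distance: 8, inserting A7 between A4 and HQ.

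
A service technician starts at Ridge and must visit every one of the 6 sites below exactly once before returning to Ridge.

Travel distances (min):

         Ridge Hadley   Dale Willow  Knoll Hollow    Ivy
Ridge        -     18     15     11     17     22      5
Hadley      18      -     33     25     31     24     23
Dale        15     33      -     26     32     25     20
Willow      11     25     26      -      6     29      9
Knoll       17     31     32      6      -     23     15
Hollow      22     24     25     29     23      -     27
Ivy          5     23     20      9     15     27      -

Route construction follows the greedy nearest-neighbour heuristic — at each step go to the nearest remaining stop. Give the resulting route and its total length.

Ridge → [Ivy:5 / Willow:11 / Dale:15 / Knoll:17 / Hadley:18 / Hollow:22] → Ivy (5)
Ivy → [Willow:9 / Knoll:15 / Dale:20 / Hadley:23 / Hollow:27] → Willow (9)
Willow → [Knoll:6 / Hadley:25 / Dale:26 / Hollow:29] → Knoll (6)
Knoll → [Hollow:23 / Hadley:31 / Dale:32] → Hollow (23)
Hollow → [Hadley:24 / Dale:25] → Hadley (24)
Hadley → [Dale:33] → Dale (33)
Return Dale→Ridge: 15.
Total = 5 + 9 + 6 + 23 + 24 + 33 + 15 = 115.

Total distance 115 min via the nearest-neighbour route Ridge → Ivy → Willow → Knoll → Hollow → Hadley → Dale → Ridge.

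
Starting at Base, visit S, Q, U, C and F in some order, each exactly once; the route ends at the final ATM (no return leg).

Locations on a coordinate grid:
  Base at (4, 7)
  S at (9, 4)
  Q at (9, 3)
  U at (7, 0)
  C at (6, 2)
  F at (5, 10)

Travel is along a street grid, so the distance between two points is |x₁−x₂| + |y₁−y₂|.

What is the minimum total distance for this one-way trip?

Shortest open route: 22.

There are 5! = 120 possible orderings.
Base→S→Q→U→C→F: 8+1+5+3+9 = 26
Base→S→Q→U→F→C: 8+1+5+12+9 = 35
Base→S→Q→C→U→F: 8+1+4+3+12 = 28
Base→S→Q→C→F→U: 8+1+4+9+12 = 34
Base→S→Q→F→U→C: 8+1+11+12+3 = 35
Base→S→Q→F→C→U: 8+1+11+9+3 = 32
Base→S→U→Q→C→F: 8+6+5+4+9 = 32
Base→S→U→Q→F→C: 8+6+5+11+9 = 39
Base→S→U→C→Q→F: 8+6+3+4+11 = 32
Base→S→U→C→F→Q: 8+6+3+9+11 = 37
Base→S→U→F→Q→C: 8+6+12+11+4 = 41
Base→S→U→F→C→Q: 8+6+12+9+4 = 39
Base→S→C→Q→U→F: 8+5+4+5+12 = 34
Base→S→C→Q→F→U: 8+5+4+11+12 = 40
… (106 more)
Base→F→S→Q→C→U: 4+10+1+4+3 = 22  ← best
The minimum is 22.
One shortest path: Base → F → S → Q → C → U.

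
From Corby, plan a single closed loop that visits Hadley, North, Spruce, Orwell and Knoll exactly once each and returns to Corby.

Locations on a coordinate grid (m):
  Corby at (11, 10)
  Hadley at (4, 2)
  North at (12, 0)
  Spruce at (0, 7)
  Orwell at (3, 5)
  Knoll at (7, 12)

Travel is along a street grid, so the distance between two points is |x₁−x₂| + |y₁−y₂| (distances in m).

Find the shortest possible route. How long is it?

Minimum total distance: 48 m.

There are 60 distinct closed tours to check (reversals are equivalent).
Corby→Hadley→North→Spruce→Orwell→Knoll→Corby: 15+10+19+5+11+6 = 66
Corby→Hadley→North→Spruce→Knoll→Orwell→Corby: 15+10+19+12+11+13 = 80
Corby→Hadley→North→Orwell→Spruce→Knoll→Corby: 15+10+14+5+12+6 = 62
Corby→Hadley→North→Orwell→Knoll→Spruce→Corby: 15+10+14+11+12+14 = 76
Corby→Hadley→North→Knoll→Spruce→Orwell→Corby: 15+10+17+12+5+13 = 72
Corby→Hadley→North→Knoll→Orwell→Spruce→Corby: 15+10+17+11+5+14 = 72
Corby→Hadley→Spruce→North→Orwell→Knoll→Corby: 15+9+19+14+11+6 = 74
Corby→Hadley→Spruce→North→Knoll→Orwell→Corby: 15+9+19+17+11+13 = 84
Corby→Hadley→Spruce→Orwell→North→Knoll→Corby: 15+9+5+14+17+6 = 66
Corby→Hadley→Spruce→Orwell→Knoll→North→Corby: 15+9+5+11+17+11 = 68
Corby→Hadley→Spruce→Knoll→North→Orwell→Corby: 15+9+12+17+14+13 = 80
Corby→Hadley→Spruce→Knoll→Orwell→North→Corby: 15+9+12+11+14+11 = 72
Corby→Hadley→Orwell→North→Spruce→Knoll→Corby: 15+4+14+19+12+6 = 70
Corby→Hadley→Orwell→North→Knoll→Spruce→Corby: 15+4+14+17+12+14 = 76
… (46 more)
Corby→North→Hadley→Orwell→Spruce→Knoll→Corby: 11+10+4+5+12+6 = 48  ← best
The minimum is 48.
One optimal route: Corby → North → Hadley → Orwell → Spruce → Knoll → Corby (or its reverse).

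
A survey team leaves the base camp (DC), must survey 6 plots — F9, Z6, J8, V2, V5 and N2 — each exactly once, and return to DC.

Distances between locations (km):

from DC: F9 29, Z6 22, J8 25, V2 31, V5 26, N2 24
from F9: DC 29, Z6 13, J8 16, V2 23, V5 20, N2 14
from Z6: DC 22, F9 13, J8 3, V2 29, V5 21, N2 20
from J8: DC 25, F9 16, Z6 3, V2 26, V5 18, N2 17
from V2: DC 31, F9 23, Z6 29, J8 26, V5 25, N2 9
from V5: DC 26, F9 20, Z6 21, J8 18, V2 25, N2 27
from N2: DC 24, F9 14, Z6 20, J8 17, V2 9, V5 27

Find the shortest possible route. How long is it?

With 6 stops there are 6!/2 = 360 distinct round trips (a route and its reverse cost the same).
DC → F9 → Z6 → J8 → V2 → V5 → N2 → DC: 29+13+3+26+25+27+24 = 147
DC → F9 → Z6 → J8 → V2 → N2 → V5 → DC: 29+13+3+26+9+27+26 = 133
DC → F9 → Z6 → J8 → V5 → V2 → N2 → DC: 29+13+3+18+25+9+24 = 121
DC → F9 → Z6 → J8 → V5 → N2 → V2 → DC: 29+13+3+18+27+9+31 = 130
DC → F9 → Z6 → J8 → N2 → V2 → V5 → DC: 29+13+3+17+9+25+26 = 122
DC → F9 → Z6 → J8 → N2 → V5 → V2 → DC: 29+13+3+17+27+25+31 = 145
DC → F9 → Z6 → V2 → J8 → V5 → N2 → DC: 29+13+29+26+18+27+24 = 166
DC → F9 → Z6 → V2 → J8 → N2 → V5 → DC: 29+13+29+26+17+27+26 = 167
… (352 more)
DC → V2 → N2 → F9 → Z6 → J8 → V5 → DC: 31+9+14+13+3+18+26 = 114  ← best
The minimum is 114.
One optimal route: DC → V2 → N2 → F9 → Z6 → J8 → V5 → DC (or its reverse).

Minimum total distance: 114 km.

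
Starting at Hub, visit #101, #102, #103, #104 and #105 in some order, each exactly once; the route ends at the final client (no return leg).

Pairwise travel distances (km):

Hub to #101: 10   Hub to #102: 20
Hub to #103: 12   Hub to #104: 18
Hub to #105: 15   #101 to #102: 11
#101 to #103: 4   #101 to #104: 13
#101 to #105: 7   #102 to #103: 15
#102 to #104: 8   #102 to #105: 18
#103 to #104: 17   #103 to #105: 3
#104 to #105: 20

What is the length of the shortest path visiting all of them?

Shortest open route: 41 km.

There are 5! = 120 possible orderings.
Hub → #101 → #102 → #103 → #104 → #105: 10+11+15+17+20 = 73
Hub → #101 → #102 → #103 → #105 → #104: 10+11+15+3+20 = 59
Hub → #101 → #102 → #104 → #103 → #105: 10+11+8+17+3 = 49
Hub → #101 → #102 → #104 → #105 → #103: 10+11+8+20+3 = 52
Hub → #101 → #102 → #105 → #103 → #104: 10+11+18+3+17 = 59
Hub → #101 → #102 → #105 → #104 → #103: 10+11+18+20+17 = 76
Hub → #101 → #103 → #102 → #104 → #105: 10+4+15+8+20 = 57
Hub → #101 → #103 → #102 → #105 → #104: 10+4+15+18+20 = 67
Hub → #101 → #103 → #104 → #102 → #105: 10+4+17+8+18 = 57
Hub → #101 → #103 → #104 → #105 → #102: 10+4+17+20+18 = 69
Hub → #101 → #103 → #105 → #102 → #104: 10+4+3+18+8 = 43
Hub → #101 → #103 → #105 → #104 → #102: 10+4+3+20+8 = 45
Hub → #101 → #104 → #102 → #103 → #105: 10+13+8+15+3 = 49
Hub → #101 → #104 → #102 → #105 → #103: 10+13+8+18+3 = 52
… (106 more)
Hub → #103 → #105 → #101 → #102 → #104: 12+3+7+11+8 = 41  ← best
The minimum is 41.
One shortest path: Hub → #103 → #105 → #101 → #102 → #104.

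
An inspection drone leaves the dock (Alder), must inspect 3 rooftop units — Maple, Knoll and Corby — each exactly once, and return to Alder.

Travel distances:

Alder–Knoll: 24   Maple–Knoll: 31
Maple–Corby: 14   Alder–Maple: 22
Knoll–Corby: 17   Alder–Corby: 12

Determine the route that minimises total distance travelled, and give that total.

Alder → Maple → Knoll → Corby → Alder: 22+31+17+12 = 82
Alder → Maple → Corby → Knoll → Alder: 22+14+17+24 = 77
Alder → Knoll → Maple → Corby → Alder: 24+31+14+12 = 81
The minimum is 77.
One optimal route: Alder → Maple → Corby → Knoll → Alder (or its reverse).

77 — the shortest possible round trip.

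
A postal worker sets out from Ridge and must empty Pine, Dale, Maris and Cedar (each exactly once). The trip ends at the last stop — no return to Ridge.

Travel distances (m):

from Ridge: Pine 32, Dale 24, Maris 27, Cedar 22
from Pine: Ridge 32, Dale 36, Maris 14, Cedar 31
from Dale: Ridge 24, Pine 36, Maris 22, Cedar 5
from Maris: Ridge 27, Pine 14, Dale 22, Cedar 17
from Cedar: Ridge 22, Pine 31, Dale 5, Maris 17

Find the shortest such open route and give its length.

There are 4! = 24 possible orderings.
Ridge - Pine - Dale - Maris - Cedar: 32+36+22+17 = 107
Ridge - Pine - Dale - Cedar - Maris: 32+36+5+17 = 90
Ridge - Pine - Maris - Dale - Cedar: 32+14+22+5 = 73
Ridge - Pine - Maris - Cedar - Dale: 32+14+17+5 = 68
Ridge - Pine - Cedar - Dale - Maris: 32+31+5+22 = 90
Ridge - Pine - Cedar - Maris - Dale: 32+31+17+22 = 102
Ridge - Dale - Pine - Maris - Cedar: 24+36+14+17 = 91
Ridge - Dale - Pine - Cedar - Maris: 24+36+31+17 = 108
Ridge - Dale - Maris - Pine - Cedar: 24+22+14+31 = 91
Ridge - Dale - Maris - Cedar - Pine: 24+22+17+31 = 94
Ridge - Dale - Cedar - Pine - Maris: 24+5+31+14 = 74
Ridge - Dale - Cedar - Maris - Pine: 24+5+17+14 = 60
Ridge - Maris - Pine - Dale - Cedar: 27+14+36+5 = 82
Ridge - Maris - Pine - Cedar - Dale: 27+14+31+5 = 77
… (10 more)
The minimum is 60.
One shortest path: Ridge → Dale → Cedar → Maris → Pine.

Minimum one-way distance = 60 m.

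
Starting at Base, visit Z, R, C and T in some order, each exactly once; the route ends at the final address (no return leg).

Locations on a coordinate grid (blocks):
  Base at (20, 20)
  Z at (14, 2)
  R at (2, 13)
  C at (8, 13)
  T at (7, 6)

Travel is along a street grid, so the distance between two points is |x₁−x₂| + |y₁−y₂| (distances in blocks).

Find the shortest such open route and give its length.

Shortest open route: 48 blocks.

There are 4! = 24 possible orderings.
Base - Z - R - C - T: 24+23+6+8 = 61
Base - Z - R - T - C: 24+23+12+8 = 67
Base - Z - C - R - T: 24+17+6+12 = 59
Base - Z - C - T - R: 24+17+8+12 = 61
Base - Z - T - R - C: 24+11+12+6 = 53
Base - Z - T - C - R: 24+11+8+6 = 49
Base - R - Z - C - T: 25+23+17+8 = 73
Base - R - Z - T - C: 25+23+11+8 = 67
Base - R - C - Z - T: 25+6+17+11 = 59
Base - R - C - T - Z: 25+6+8+11 = 50
Base - R - T - Z - C: 25+12+11+17 = 65
Base - R - T - C - Z: 25+12+8+17 = 62
Base - C - Z - R - T: 19+17+23+12 = 71
Base - C - Z - T - R: 19+17+11+12 = 59
… (10 more)
Base - C - R - T - Z: 19+6+12+11 = 48  ← best
The minimum is 48.
One shortest path: Base → C → R → T → Z.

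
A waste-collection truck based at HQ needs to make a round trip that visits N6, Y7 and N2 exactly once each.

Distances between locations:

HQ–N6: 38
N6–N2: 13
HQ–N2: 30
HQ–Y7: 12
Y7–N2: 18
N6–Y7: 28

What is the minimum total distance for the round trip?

Shortest round trip = 81.

There are 3 distinct closed tours to check (reversals are equivalent).
HQ→N6→Y7→N2→HQ: 38+28+18+30 = 114
HQ→N6→N2→Y7→HQ: 38+13+18+12 = 81
HQ→Y7→N6→N2→HQ: 12+28+13+30 = 83
The minimum is 81.
One optimal route: HQ → N6 → N2 → Y7 → HQ (or its reverse).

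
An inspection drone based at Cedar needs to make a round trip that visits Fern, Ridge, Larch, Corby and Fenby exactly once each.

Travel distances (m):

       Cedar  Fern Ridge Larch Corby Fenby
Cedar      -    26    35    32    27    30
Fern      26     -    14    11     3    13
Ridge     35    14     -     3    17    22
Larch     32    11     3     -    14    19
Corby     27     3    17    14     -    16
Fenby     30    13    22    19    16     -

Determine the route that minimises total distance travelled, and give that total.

There are 60 distinct closed tours to check (reversals are equivalent).
Cedar-Fern-Ridge-Larch-Corby-Fenby-Cedar: 26+14+3+14+16+30 = 103
Cedar-Fern-Ridge-Larch-Fenby-Corby-Cedar: 26+14+3+19+16+27 = 105
Cedar-Fern-Ridge-Corby-Larch-Fenby-Cedar: 26+14+17+14+19+30 = 120
Cedar-Fern-Ridge-Corby-Fenby-Larch-Cedar: 26+14+17+16+19+32 = 124
Cedar-Fern-Ridge-Fenby-Larch-Corby-Cedar: 26+14+22+19+14+27 = 122
Cedar-Fern-Ridge-Fenby-Corby-Larch-Cedar: 26+14+22+16+14+32 = 124
Cedar-Fern-Larch-Ridge-Corby-Fenby-Cedar: 26+11+3+17+16+30 = 103
Cedar-Fern-Larch-Ridge-Fenby-Corby-Cedar: 26+11+3+22+16+27 = 105
Cedar-Fern-Larch-Corby-Ridge-Fenby-Cedar: 26+11+14+17+22+30 = 120
Cedar-Fern-Larch-Corby-Fenby-Ridge-Cedar: 26+11+14+16+22+35 = 124
Cedar-Fern-Larch-Fenby-Ridge-Corby-Cedar: 26+11+19+22+17+27 = 122
Cedar-Fern-Larch-Fenby-Corby-Ridge-Cedar: 26+11+19+16+17+35 = 124
Cedar-Fern-Corby-Ridge-Larch-Fenby-Cedar: 26+3+17+3+19+30 = 98
Cedar-Fern-Corby-Ridge-Fenby-Larch-Cedar: 26+3+17+22+19+32 = 119
… (46 more)
Cedar-Corby-Fern-Ridge-Larch-Fenby-Cedar: 27+3+14+3+19+30 = 96  ← best
The minimum is 96.
One optimal route: Cedar → Corby → Fern → Ridge → Larch → Fenby → Cedar (or its reverse).

Minimum total distance: 96 m.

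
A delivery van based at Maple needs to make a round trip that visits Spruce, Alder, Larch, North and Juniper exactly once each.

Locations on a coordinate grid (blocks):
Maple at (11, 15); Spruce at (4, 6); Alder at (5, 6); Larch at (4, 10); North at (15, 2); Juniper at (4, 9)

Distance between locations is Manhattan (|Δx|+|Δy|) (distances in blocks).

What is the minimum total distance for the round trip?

Shortest round trip = 48 blocks.

Maple-Spruce-Alder-Larch-North-Juniper-Maple: 16+1+5+19+18+13 = 72
Maple-Spruce-Alder-Larch-Juniper-North-Maple: 16+1+5+1+18+17 = 58
Maple-Spruce-Alder-North-Larch-Juniper-Maple: 16+1+14+19+1+13 = 64
Maple-Spruce-Alder-North-Juniper-Larch-Maple: 16+1+14+18+1+12 = 62
Maple-Spruce-Alder-Juniper-Larch-North-Maple: 16+1+4+1+19+17 = 58
Maple-Spruce-Alder-Juniper-North-Larch-Maple: 16+1+4+18+19+12 = 70
Maple-Spruce-Larch-Alder-North-Juniper-Maple: 16+4+5+14+18+13 = 70
Maple-Spruce-Larch-Alder-Juniper-North-Maple: 16+4+5+4+18+17 = 64
Maple-Spruce-Larch-North-Alder-Juniper-Maple: 16+4+19+14+4+13 = 70
Maple-Spruce-Larch-North-Juniper-Alder-Maple: 16+4+19+18+4+15 = 76
Maple-Spruce-Larch-Juniper-Alder-North-Maple: 16+4+1+4+14+17 = 56
Maple-Spruce-Larch-Juniper-North-Alder-Maple: 16+4+1+18+14+15 = 68
Maple-Spruce-North-Alder-Larch-Juniper-Maple: 16+15+14+5+1+13 = 64
Maple-Spruce-North-Alder-Juniper-Larch-Maple: 16+15+14+4+1+12 = 62
… (46 more)
Maple-Larch-Juniper-Spruce-Alder-North-Maple: 12+1+3+1+14+17 = 48  ← best
The minimum is 48.
One optimal route: Maple → Larch → Juniper → Spruce → Alder → North → Maple (or its reverse).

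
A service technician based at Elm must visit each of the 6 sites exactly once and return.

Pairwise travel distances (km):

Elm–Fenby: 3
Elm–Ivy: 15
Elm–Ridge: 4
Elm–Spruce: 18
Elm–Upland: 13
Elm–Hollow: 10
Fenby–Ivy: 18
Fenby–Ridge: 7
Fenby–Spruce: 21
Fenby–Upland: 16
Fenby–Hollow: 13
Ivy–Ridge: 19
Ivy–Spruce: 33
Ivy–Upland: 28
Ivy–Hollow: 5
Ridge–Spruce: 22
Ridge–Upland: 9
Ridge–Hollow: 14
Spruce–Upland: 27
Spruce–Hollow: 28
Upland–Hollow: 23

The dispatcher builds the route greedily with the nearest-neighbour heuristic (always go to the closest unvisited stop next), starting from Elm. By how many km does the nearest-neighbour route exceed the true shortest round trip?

From Elm: Fenby=3, Ridge=4, Hollow=10, Upland=13, Ivy=15, Spruce=18 → choose Fenby (3).
From Fenby: Ridge=7, Hollow=13, Upland=16, Ivy=18, Spruce=21 → choose Ridge (7).
From Ridge: Upland=9, Hollow=14, Ivy=19, Spruce=22 → choose Upland (9).
From Upland: Hollow=23, Spruce=27, Ivy=28 → choose Hollow (23).
From Hollow: Ivy=5, Spruce=28 → choose Ivy (5).
From Ivy: Spruce=33 → choose Spruce (33).
NN route Elm → Fenby → Ridge → Upland → Hollow → Ivy → Spruce → Elm costs 98.
Optimal: Elm → Fenby → Ivy → Hollow → Ridge → Upland → Spruce → Elm costs 94 (by enumerating all 360 distinct tours).
Excess = 98 − 94 = 4.

4 km longer than the optimal tour.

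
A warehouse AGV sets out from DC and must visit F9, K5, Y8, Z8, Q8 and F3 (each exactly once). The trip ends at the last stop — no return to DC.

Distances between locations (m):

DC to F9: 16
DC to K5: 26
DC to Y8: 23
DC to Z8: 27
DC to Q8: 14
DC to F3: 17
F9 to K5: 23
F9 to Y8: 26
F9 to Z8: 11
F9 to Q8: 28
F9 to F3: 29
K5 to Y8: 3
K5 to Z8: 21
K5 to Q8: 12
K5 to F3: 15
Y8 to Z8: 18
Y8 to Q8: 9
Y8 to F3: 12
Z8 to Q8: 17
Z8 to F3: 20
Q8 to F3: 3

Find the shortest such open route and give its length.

There are 6! = 720 possible orderings.
DC - F9 - K5 - Y8 - Z8 - Q8 - F3: 16+23+3+18+17+3 = 80
DC - F9 - K5 - Y8 - Z8 - F3 - Q8: 16+23+3+18+20+3 = 83
DC - F9 - K5 - Y8 - Q8 - Z8 - F3: 16+23+3+9+17+20 = 88
DC - F9 - K5 - Y8 - Q8 - F3 - Z8: 16+23+3+9+3+20 = 74
DC - F9 - K5 - Y8 - F3 - Z8 - Q8: 16+23+3+12+20+17 = 91
DC - F9 - K5 - Y8 - F3 - Q8 - Z8: 16+23+3+12+3+17 = 74
DC - F9 - K5 - Z8 - Y8 - Q8 - F3: 16+23+21+18+9+3 = 90
DC - F9 - K5 - Z8 - Y8 - F3 - Q8: 16+23+21+18+12+3 = 93
… (712 more)
DC - F9 - Z8 - Q8 - F3 - Y8 - K5: 16+11+17+3+12+3 = 62  ← best
The minimum is 62.
One shortest path: DC → F9 → Z8 → Q8 → F3 → Y8 → K5.

62 m — the minimum one-way total.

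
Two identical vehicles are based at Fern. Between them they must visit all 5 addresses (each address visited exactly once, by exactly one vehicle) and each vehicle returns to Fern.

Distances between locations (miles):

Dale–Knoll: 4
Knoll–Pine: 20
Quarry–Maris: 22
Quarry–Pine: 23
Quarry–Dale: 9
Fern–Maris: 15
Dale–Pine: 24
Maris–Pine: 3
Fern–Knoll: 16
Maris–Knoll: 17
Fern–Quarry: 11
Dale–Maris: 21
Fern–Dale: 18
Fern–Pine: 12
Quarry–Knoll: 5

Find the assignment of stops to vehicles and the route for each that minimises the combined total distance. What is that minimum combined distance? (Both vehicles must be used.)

68 miles — the smallest possible combined total.

Check every non-empty split of the stops between the two vehicles; for each half take its own optimal tour:
  {Quarry} + {Dale, Maris, Knoll, Pine}: 22 + 54 = 76
  {Dale} + {Quarry, Maris, Knoll, Pine}: 36 + 48 = 84
  {Quarry, Dale} + {Maris, Knoll, Pine}: 38 + 48 = 86
  {Maris} + {Quarry, Dale, Knoll, Pine}: 30 + 56 = 86
  {Quarry, Maris} + {Dale, Knoll, Pine}: 48 + 54 = 102
  {Dale, Maris} + {Quarry, Knoll, Pine}: 54 + 48 = 102
  … (15 splits in total)
  {Quarry, Dale, Knoll} + {Maris, Pine}: 38 + 30 = 68  ← best
Best: vehicle 1 Fern → Quarry → Knoll → Dale → Fern = 38; vehicle 2 Fern → Maris → Pine → Fern = 30; combined 68.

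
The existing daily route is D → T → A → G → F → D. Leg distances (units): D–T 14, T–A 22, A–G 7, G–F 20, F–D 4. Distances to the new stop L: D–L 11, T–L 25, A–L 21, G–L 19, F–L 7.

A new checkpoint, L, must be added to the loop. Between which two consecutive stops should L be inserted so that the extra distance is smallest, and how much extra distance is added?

Insertion cost between consecutive stops i–j is d(i,L) + d(L,j) − d(i,j):
  between D and T: 11 + 25 − 14 = 22
  between T and A: 25 + 21 − 22 = 24
  between A and G: 21 + 19 − 7 = 33
  between G and F: 19 + 7 − 20 = 6
  between F and D: 7 + 11 − 4 = 14
Cheapest insertion is between G and F, adding 6.
New total = 67 + 6 = 73.

+6 — insert L between G and F.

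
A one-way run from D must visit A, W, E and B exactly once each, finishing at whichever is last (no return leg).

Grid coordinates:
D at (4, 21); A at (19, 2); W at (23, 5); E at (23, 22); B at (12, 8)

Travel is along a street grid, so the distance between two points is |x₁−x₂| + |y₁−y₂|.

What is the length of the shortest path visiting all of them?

There are 4! = 24 possible orderings.
D - A - W - E - B: 34+7+17+25 = 83
D - A - W - B - E: 34+7+14+25 = 80
D - A - E - W - B: 34+24+17+14 = 89
D - A - E - B - W: 34+24+25+14 = 97
D - A - B - W - E: 34+13+14+17 = 78
D - A - B - E - W: 34+13+25+17 = 89
D - W - A - E - B: 35+7+24+25 = 91
D - W - A - B - E: 35+7+13+25 = 80
D - W - E - A - B: 35+17+24+13 = 89
D - W - E - B - A: 35+17+25+13 = 90
D - W - B - A - E: 35+14+13+24 = 86
D - W - B - E - A: 35+14+25+24 = 98
D - E - A - W - B: 20+24+7+14 = 65
D - E - A - B - W: 20+24+13+14 = 71
… (10 more)
D - E - W - A - B: 20+17+7+13 = 57  ← best
The minimum is 57.
One shortest path: D → E → W → A → B.

Minimum one-way distance = 57.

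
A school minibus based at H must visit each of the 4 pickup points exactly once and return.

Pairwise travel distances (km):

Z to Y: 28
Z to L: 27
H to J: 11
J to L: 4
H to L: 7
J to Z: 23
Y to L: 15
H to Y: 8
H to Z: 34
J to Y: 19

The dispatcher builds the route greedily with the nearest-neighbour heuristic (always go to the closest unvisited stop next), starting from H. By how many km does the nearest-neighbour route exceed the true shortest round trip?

The nearest-neighbour route is 22 km longer than optimal.

H: L=7, Y=8, J=11, Z=34 ⇒ L
L: J=4, Y=15, Z=27 ⇒ J
J: Y=19, Z=23 ⇒ Y
Y: Z=28 ⇒ Z
NN route H → L → J → Y → Z → H costs 92.
Optimal: H → Y → Z → J → L → H costs 70 (by enumerating all 12 distinct tours).
Excess = 92 − 70 = 22.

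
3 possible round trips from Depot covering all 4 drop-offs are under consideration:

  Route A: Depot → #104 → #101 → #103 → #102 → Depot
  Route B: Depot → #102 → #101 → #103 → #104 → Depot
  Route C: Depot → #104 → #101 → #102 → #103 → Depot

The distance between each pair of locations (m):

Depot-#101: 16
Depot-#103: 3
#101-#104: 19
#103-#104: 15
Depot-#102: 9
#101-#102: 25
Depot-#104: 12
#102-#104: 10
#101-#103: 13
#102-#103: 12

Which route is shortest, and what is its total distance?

65 m — Route A is the shortest.

Route A: 12 + 19 + 13 + 12 + 9 = 65
Route B: 9 + 25 + 13 + 15 + 12 = 74
Route C: 12 + 19 + 25 + 12 + 3 = 71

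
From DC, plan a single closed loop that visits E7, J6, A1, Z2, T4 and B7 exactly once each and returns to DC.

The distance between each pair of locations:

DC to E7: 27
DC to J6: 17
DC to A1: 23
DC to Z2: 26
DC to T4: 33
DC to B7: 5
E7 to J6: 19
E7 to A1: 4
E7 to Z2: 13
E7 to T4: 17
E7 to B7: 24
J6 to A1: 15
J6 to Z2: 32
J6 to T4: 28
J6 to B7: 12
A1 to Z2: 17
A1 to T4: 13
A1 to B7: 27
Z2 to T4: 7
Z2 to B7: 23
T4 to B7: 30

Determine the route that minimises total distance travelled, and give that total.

86 — the shortest possible round trip.

There are 360 distinct closed tours to check (reversals are equivalent).
DC→E7→J6→A1→Z2→T4→B7→DC: 27+19+15+17+7+30+5 = 120
DC→E7→J6→A1→Z2→B7→T4→DC: 27+19+15+17+23+30+33 = 164
DC→E7→J6→A1→T4→Z2→B7→DC: 27+19+15+13+7+23+5 = 109
DC→E7→J6→A1→T4→B7→Z2→DC: 27+19+15+13+30+23+26 = 153
DC→E7→J6→A1→B7→Z2→T4→DC: 27+19+15+27+23+7+33 = 151
DC→E7→J6→A1→B7→T4→Z2→DC: 27+19+15+27+30+7+26 = 151
DC→E7→J6→Z2→A1→T4→B7→DC: 27+19+32+17+13+30+5 = 143
DC→E7→J6→Z2→A1→B7→T4→DC: 27+19+32+17+27+30+33 = 185
… (352 more)
DC→Z2→T4→E7→A1→J6→B7→DC: 26+7+17+4+15+12+5 = 86  ← best
The minimum is 86.
One optimal route: DC → Z2 → T4 → E7 → A1 → J6 → B7 → DC (or its reverse).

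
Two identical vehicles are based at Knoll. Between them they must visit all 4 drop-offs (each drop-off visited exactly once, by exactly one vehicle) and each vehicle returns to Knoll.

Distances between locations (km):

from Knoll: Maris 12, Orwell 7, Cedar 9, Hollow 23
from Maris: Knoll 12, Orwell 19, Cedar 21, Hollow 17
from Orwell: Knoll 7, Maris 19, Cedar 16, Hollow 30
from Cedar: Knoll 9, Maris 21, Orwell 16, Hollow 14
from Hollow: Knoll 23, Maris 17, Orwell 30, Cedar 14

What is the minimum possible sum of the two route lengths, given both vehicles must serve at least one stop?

Minimum combined distance: 66 km.

Try each way of splitting the stops between the two vehicles (each non-empty) and, for each split, find the best tour for each vehicle:
  {Maris} + {Orwell, Cedar, Hollow}: 24 + 60 = 84
  {Orwell} + {Maris, Cedar, Hollow}: 14 + 52 = 66
  {Maris, Orwell} + {Cedar, Hollow}: 38 + 46 = 84
  {Cedar} + {Maris, Orwell, Hollow}: 18 + 66 = 84
  {Maris, Cedar} + {Orwell, Hollow}: 42 + 60 = 102
  {Orwell, Cedar} + {Maris, Hollow}: 32 + 52 = 84
  … (7 splits in total)
Best: vehicle 1 Knoll → Orwell → Knoll = 14; vehicle 2 Knoll → Maris → Hollow → Cedar → Knoll = 52; combined 66.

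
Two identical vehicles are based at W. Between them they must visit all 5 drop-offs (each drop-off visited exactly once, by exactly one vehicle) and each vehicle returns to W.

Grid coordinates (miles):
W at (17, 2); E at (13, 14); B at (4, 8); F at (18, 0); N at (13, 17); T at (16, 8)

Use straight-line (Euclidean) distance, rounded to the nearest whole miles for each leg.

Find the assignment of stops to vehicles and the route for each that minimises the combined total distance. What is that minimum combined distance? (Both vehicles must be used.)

Minimum combined distance: 47 miles.

Try each way of splitting the stops between the two vehicles (each non-empty) and, for each split, find the best tour for each vehicle:
  {E} + {B, F, N, T}: 26 + 46 = 72
  {B} + {E, F, N, T}: 28 + 35 = 63
  {E, B} + {F, N, T}: 38 + 35 = 73
  {F} + {E, B, N, T}: 4 + 43 = 47
  {E, F} + {B, N, T}: 30 + 42 = 72
  {B, F} + {E, N, T}: 32 + 31 = 63
  … (15 splits in total)
Best: vehicle 1 W → F → W = 4; vehicle 2 W → B → E → N → T → W = 43; combined 47.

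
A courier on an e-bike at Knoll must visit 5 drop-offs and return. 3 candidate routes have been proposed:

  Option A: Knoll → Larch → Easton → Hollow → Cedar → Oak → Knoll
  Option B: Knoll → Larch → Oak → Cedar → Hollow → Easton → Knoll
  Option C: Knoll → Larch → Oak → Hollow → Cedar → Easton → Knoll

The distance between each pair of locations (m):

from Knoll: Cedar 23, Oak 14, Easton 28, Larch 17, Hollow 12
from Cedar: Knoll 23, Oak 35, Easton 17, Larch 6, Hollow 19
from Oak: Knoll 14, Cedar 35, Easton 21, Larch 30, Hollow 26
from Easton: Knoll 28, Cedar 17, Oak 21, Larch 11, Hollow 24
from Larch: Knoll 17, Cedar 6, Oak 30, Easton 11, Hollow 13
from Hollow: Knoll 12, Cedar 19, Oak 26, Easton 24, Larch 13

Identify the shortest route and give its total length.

120 m — Option A is the shortest.

Option A: 17 + 11 + 24 + 19 + 35 + 14 = 120
Option B: 17 + 30 + 35 + 19 + 24 + 28 = 153
Option C: 17 + 30 + 26 + 19 + 17 + 28 = 137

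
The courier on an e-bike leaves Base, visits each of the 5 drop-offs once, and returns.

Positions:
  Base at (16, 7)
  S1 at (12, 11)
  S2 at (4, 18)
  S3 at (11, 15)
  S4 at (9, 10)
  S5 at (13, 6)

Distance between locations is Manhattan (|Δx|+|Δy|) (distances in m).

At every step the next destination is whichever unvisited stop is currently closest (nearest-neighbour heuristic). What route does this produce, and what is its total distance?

Nearest-neighbour total = 54 m; route Base → S5 → S1 → S4 → S3 → S2 → Base.

Base → [S5:4 / S1:8 / S4:10 / S3:13 / S2:23] → S5 (4)
S5 → [S1:6 / S4:8 / S3:11 / S2:21] → S1 (6)
S1 → [S4:4 / S3:5 / S2:15] → S4 (4)
S4 → [S3:7 / S2:13] → S3 (7)
S3 → [S2:10] → S2 (10)
Return S2→Base: 23.
Total = 4 + 6 + 4 + 7 + 10 + 23 = 54.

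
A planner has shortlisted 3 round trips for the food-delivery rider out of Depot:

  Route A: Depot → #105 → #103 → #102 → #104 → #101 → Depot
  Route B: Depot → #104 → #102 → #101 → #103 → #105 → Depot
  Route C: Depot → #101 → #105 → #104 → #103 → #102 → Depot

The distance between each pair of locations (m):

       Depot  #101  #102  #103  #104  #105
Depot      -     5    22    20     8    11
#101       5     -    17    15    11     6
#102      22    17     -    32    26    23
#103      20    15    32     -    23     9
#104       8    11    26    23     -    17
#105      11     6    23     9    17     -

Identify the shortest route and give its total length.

Route A: 11 + 9 + 32 + 26 + 11 + 5 = 94
Route B: 8 + 26 + 17 + 15 + 9 + 11 = 86
Route C: 5 + 6 + 17 + 23 + 32 + 22 = 105

86 m — Route B is the shortest.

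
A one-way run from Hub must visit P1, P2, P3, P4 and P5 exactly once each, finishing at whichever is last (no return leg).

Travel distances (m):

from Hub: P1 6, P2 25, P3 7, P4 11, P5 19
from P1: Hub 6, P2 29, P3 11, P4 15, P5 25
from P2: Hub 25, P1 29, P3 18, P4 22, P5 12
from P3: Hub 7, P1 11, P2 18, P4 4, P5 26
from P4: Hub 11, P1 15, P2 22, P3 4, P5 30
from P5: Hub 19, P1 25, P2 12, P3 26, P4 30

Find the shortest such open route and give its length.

There are 5! = 120 possible orderings.
Hub - P1 - P2 - P3 - P4 - P5: 6+29+18+4+30 = 87
Hub - P1 - P2 - P3 - P5 - P4: 6+29+18+26+30 = 109
Hub - P1 - P2 - P4 - P3 - P5: 6+29+22+4+26 = 87
Hub - P1 - P2 - P4 - P5 - P3: 6+29+22+30+26 = 113
Hub - P1 - P2 - P5 - P3 - P4: 6+29+12+26+4 = 77
Hub - P1 - P2 - P5 - P4 - P3: 6+29+12+30+4 = 81
Hub - P1 - P3 - P2 - P4 - P5: 6+11+18+22+30 = 87
Hub - P1 - P3 - P2 - P5 - P4: 6+11+18+12+30 = 77
Hub - P1 - P3 - P4 - P2 - P5: 6+11+4+22+12 = 55
Hub - P1 - P3 - P4 - P5 - P2: 6+11+4+30+12 = 63
Hub - P1 - P3 - P5 - P2 - P4: 6+11+26+12+22 = 77
Hub - P1 - P3 - P5 - P4 - P2: 6+11+26+30+22 = 95
Hub - P1 - P4 - P2 - P3 - P5: 6+15+22+18+26 = 87
Hub - P1 - P4 - P2 - P5 - P3: 6+15+22+12+26 = 81
… (106 more)
The minimum is 55.
One shortest path: Hub → P1 → P3 → P4 → P2 → P5.

55 m — the minimum one-way total.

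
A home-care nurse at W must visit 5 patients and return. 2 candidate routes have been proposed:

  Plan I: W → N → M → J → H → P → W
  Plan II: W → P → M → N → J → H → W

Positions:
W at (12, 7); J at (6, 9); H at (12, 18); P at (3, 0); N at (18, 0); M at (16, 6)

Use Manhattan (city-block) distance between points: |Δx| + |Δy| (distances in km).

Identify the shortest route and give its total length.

Shortest is Plan II, total 90 km.

Plan I: 13 + 8 + 13 + 15 + 27 + 16 = 92
Plan II: 16 + 19 + 8 + 21 + 15 + 11 = 90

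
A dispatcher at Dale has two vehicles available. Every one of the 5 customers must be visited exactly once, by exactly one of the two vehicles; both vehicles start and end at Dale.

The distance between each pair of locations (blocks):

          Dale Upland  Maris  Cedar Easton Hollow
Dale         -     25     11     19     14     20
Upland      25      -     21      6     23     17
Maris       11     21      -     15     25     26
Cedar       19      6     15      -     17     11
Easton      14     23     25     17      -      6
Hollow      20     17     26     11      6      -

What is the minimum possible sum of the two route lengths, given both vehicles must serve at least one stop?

Try each way of splitting the stops between the two vehicles (each non-empty) and, for each split, find the best tour for each vehicle:
  {Upland} + {Maris, Cedar, Easton, Hollow}: 50 + 57 = 107
  {Maris} + {Upland, Cedar, Easton, Hollow}: 22 + 62 = 84
  {Upland, Maris} + {Cedar, Easton, Hollow}: 57 + 50 = 107
  {Cedar} + {Upland, Maris, Easton, Hollow}: 38 + 69 = 107
  {Upland, Cedar} + {Maris, Easton, Hollow}: 50 + 57 = 107
  {Maris, Cedar} + {Upland, Easton, Hollow}: 45 + 62 = 107
  … (15 splits in total)
Best: vehicle 1 Dale → Maris → Dale = 22; vehicle 2 Dale → Upland → Cedar → Hollow → Easton → Dale = 62; combined 84.

84 blocks — the smallest possible combined total.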